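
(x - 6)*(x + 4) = x^2 - 2*x - 24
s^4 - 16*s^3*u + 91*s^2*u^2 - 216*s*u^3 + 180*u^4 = (s - 6*u)*(s - 5*u)*(s - 3*u)*(s - 2*u)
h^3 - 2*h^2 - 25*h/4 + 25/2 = (h - 5/2)*(h - 2)*(h + 5/2)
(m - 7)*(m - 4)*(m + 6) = m^3 - 5*m^2 - 38*m + 168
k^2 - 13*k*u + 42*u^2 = (k - 7*u)*(k - 6*u)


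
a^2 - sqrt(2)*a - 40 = (a - 5*sqrt(2))*(a + 4*sqrt(2))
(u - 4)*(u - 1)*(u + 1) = u^3 - 4*u^2 - u + 4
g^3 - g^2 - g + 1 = (g - 1)^2*(g + 1)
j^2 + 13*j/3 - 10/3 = (j - 2/3)*(j + 5)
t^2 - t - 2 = (t - 2)*(t + 1)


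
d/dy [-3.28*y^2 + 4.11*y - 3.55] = 4.11 - 6.56*y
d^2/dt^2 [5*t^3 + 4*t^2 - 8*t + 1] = 30*t + 8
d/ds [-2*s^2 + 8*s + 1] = 8 - 4*s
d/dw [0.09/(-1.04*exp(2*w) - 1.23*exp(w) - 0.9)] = (0.1872*exp(w) + 0.1107)*exp(w)/(1.04*exp(2*w) + 1.23*exp(w) + 0.9)^2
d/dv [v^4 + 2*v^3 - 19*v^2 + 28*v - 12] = 4*v^3 + 6*v^2 - 38*v + 28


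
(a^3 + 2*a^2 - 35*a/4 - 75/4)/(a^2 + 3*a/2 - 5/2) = (2*a^2 - a - 15)/(2*(a - 1))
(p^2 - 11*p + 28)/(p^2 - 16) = (p - 7)/(p + 4)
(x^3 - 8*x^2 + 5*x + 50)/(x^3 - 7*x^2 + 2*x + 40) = (x - 5)/(x - 4)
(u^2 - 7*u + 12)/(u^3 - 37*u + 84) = 1/(u + 7)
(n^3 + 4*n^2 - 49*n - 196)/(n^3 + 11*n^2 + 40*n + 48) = (n^2 - 49)/(n^2 + 7*n + 12)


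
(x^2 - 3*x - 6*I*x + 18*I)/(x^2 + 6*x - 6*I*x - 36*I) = (x - 3)/(x + 6)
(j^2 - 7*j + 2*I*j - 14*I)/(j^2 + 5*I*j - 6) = (j - 7)/(j + 3*I)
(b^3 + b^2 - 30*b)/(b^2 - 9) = b*(b^2 + b - 30)/(b^2 - 9)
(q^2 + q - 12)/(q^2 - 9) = (q + 4)/(q + 3)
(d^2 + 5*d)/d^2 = (d + 5)/d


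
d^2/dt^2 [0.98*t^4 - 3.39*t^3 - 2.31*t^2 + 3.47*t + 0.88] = 11.76*t^2 - 20.34*t - 4.62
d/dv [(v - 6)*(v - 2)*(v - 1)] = 3*v^2 - 18*v + 20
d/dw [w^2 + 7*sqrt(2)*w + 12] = 2*w + 7*sqrt(2)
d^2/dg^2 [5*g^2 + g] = 10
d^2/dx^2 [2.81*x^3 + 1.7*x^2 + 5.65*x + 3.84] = 16.86*x + 3.4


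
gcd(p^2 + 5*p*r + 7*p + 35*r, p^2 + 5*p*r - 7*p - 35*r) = p + 5*r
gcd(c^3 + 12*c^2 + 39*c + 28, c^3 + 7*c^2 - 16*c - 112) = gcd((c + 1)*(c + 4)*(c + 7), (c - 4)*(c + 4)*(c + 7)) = c^2 + 11*c + 28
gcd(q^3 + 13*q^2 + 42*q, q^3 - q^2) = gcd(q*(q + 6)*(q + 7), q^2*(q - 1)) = q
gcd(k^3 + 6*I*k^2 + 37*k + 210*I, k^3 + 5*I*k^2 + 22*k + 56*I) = k + 7*I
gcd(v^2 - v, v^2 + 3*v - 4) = v - 1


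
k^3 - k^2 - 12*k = k*(k - 4)*(k + 3)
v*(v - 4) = v^2 - 4*v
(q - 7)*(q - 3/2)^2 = q^3 - 10*q^2 + 93*q/4 - 63/4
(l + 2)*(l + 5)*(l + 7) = l^3 + 14*l^2 + 59*l + 70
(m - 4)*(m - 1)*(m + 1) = m^3 - 4*m^2 - m + 4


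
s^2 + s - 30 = (s - 5)*(s + 6)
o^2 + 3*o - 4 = (o - 1)*(o + 4)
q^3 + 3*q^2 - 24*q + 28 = (q - 2)^2*(q + 7)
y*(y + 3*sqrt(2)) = y^2 + 3*sqrt(2)*y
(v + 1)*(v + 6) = v^2 + 7*v + 6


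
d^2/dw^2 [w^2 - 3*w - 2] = 2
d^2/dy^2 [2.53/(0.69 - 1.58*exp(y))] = (-6.315892*exp(y) - 2.758206)*exp(y)/(1.58*exp(y) - 0.69)^3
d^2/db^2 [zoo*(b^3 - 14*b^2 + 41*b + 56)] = zoo*(b + 1)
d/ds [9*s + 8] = 9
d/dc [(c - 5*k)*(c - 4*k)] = 2*c - 9*k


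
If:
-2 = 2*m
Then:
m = -1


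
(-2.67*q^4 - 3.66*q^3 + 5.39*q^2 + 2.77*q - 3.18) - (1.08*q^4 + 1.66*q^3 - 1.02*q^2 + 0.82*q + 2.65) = -3.75*q^4 - 5.32*q^3 + 6.41*q^2 + 1.95*q - 5.83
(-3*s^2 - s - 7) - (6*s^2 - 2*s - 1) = -9*s^2 + s - 6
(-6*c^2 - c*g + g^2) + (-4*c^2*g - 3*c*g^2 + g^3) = -4*c^2*g - 6*c^2 - 3*c*g^2 - c*g + g^3 + g^2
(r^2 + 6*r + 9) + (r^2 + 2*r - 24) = 2*r^2 + 8*r - 15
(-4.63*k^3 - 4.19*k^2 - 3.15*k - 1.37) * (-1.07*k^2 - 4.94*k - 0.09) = 4.9541*k^5 + 27.3555*k^4 + 24.4858*k^3 + 17.404*k^2 + 7.0513*k + 0.1233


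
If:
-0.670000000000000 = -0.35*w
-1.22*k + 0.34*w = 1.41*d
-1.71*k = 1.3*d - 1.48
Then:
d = -0.84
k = 1.50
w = 1.91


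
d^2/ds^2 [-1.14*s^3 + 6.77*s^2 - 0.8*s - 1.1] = 13.54 - 6.84*s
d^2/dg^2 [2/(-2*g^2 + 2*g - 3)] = 8*(2*g^2 - 2*g - 2*(2*g - 1)^2 + 3)/(2*g^2 - 2*g + 3)^3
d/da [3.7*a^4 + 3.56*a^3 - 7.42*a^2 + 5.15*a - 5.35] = 14.8*a^3 + 10.68*a^2 - 14.84*a + 5.15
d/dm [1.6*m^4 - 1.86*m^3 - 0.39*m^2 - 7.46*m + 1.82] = 6.4*m^3 - 5.58*m^2 - 0.78*m - 7.46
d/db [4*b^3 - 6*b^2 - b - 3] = 12*b^2 - 12*b - 1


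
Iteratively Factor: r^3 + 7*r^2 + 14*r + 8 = (r + 4)*(r^2 + 3*r + 2) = (r + 2)*(r + 4)*(r + 1)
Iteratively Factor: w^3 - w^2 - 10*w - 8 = (w - 4)*(w^2 + 3*w + 2) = (w - 4)*(w + 2)*(w + 1)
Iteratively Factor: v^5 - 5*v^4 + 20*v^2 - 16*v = (v - 1)*(v^4 - 4*v^3 - 4*v^2 + 16*v) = (v - 1)*(v + 2)*(v^3 - 6*v^2 + 8*v) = (v - 4)*(v - 1)*(v + 2)*(v^2 - 2*v) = (v - 4)*(v - 2)*(v - 1)*(v + 2)*(v)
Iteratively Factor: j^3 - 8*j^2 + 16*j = (j)*(j^2 - 8*j + 16) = j*(j - 4)*(j - 4)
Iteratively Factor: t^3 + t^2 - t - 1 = (t + 1)*(t^2 - 1) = (t + 1)^2*(t - 1)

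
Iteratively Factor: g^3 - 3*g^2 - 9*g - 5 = (g + 1)*(g^2 - 4*g - 5) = (g + 1)^2*(g - 5)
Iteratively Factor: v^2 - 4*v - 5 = (v - 5)*(v + 1)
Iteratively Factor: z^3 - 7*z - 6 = (z + 2)*(z^2 - 2*z - 3) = (z + 1)*(z + 2)*(z - 3)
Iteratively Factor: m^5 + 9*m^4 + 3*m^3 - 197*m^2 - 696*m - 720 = (m + 3)*(m^4 + 6*m^3 - 15*m^2 - 152*m - 240) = (m + 3)*(m + 4)*(m^3 + 2*m^2 - 23*m - 60) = (m + 3)^2*(m + 4)*(m^2 - m - 20) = (m - 5)*(m + 3)^2*(m + 4)*(m + 4)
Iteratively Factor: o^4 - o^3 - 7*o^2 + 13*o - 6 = (o - 2)*(o^3 + o^2 - 5*o + 3) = (o - 2)*(o + 3)*(o^2 - 2*o + 1) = (o - 2)*(o - 1)*(o + 3)*(o - 1)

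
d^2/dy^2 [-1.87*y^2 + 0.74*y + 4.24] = -3.74000000000000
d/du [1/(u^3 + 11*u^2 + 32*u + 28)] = (-3*u^2 - 22*u - 32)/(u^3 + 11*u^2 + 32*u + 28)^2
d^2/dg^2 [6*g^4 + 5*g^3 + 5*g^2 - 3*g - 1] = 72*g^2 + 30*g + 10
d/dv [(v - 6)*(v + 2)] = 2*v - 4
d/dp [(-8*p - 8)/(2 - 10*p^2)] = 4*(5*p^2 - 10*p*(p + 1) - 1)/(5*p^2 - 1)^2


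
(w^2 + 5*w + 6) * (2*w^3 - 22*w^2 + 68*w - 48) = 2*w^5 - 12*w^4 - 30*w^3 + 160*w^2 + 168*w - 288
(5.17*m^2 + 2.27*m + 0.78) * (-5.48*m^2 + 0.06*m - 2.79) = -28.3316*m^4 - 12.1294*m^3 - 18.5625*m^2 - 6.2865*m - 2.1762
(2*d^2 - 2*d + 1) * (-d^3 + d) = -2*d^5 + 2*d^4 + d^3 - 2*d^2 + d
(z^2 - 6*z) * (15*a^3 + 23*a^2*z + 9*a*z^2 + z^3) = 15*a^3*z^2 - 90*a^3*z + 23*a^2*z^3 - 138*a^2*z^2 + 9*a*z^4 - 54*a*z^3 + z^5 - 6*z^4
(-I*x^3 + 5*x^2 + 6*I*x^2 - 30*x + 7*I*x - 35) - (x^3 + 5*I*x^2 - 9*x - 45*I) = -x^3 - I*x^3 + 5*x^2 + I*x^2 - 21*x + 7*I*x - 35 + 45*I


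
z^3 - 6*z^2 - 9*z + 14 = (z - 7)*(z - 1)*(z + 2)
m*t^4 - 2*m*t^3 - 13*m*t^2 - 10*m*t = t*(t - 5)*(t + 2)*(m*t + m)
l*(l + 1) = l^2 + l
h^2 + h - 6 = (h - 2)*(h + 3)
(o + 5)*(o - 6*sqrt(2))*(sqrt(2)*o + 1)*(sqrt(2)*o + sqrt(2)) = 2*o^4 - 11*sqrt(2)*o^3 + 12*o^3 - 66*sqrt(2)*o^2 - 2*o^2 - 55*sqrt(2)*o - 72*o - 60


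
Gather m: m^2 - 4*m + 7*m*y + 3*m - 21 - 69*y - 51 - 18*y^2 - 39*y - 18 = m^2 + m*(7*y - 1) - 18*y^2 - 108*y - 90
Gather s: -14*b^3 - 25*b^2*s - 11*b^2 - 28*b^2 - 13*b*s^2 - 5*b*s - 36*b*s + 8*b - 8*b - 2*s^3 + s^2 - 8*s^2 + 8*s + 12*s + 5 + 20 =-14*b^3 - 39*b^2 - 2*s^3 + s^2*(-13*b - 7) + s*(-25*b^2 - 41*b + 20) + 25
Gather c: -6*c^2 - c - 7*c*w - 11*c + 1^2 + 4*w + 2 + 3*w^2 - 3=-6*c^2 + c*(-7*w - 12) + 3*w^2 + 4*w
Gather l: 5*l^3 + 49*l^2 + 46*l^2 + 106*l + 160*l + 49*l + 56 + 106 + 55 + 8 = 5*l^3 + 95*l^2 + 315*l + 225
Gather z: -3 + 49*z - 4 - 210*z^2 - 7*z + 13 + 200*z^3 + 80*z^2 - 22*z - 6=200*z^3 - 130*z^2 + 20*z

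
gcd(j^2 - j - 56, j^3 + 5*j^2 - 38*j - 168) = j + 7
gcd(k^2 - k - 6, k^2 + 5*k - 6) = 1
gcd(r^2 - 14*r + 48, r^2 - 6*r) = r - 6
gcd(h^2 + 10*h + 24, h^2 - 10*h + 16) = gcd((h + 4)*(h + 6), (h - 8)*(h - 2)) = 1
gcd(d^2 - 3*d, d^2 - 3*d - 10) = 1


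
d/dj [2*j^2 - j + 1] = 4*j - 1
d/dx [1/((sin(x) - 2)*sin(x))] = 2*(1 - sin(x))*cos(x)/((sin(x) - 2)^2*sin(x)^2)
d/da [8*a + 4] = 8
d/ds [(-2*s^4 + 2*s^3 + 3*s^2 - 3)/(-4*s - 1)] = 2*(12*s^4 - 4*s^3 - 9*s^2 - 3*s - 6)/(16*s^2 + 8*s + 1)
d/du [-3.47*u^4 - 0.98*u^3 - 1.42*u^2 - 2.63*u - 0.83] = -13.88*u^3 - 2.94*u^2 - 2.84*u - 2.63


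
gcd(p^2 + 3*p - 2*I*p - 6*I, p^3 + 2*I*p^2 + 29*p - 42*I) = p - 2*I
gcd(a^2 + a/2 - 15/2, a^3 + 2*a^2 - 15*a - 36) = a + 3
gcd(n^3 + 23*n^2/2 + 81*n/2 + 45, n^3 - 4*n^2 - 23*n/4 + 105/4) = n + 5/2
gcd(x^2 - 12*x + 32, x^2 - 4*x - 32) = x - 8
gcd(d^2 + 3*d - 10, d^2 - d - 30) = d + 5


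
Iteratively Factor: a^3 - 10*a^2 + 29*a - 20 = (a - 4)*(a^2 - 6*a + 5) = (a - 4)*(a - 1)*(a - 5)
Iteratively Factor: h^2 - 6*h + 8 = (h - 2)*(h - 4)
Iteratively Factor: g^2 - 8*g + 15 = (g - 3)*(g - 5)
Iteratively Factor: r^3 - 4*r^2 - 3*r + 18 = (r + 2)*(r^2 - 6*r + 9) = (r - 3)*(r + 2)*(r - 3)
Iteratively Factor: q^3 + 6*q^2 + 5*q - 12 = (q + 4)*(q^2 + 2*q - 3) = (q + 3)*(q + 4)*(q - 1)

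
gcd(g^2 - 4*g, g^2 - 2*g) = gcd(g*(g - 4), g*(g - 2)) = g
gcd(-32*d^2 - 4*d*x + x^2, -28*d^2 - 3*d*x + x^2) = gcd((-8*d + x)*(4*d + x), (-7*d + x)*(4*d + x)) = 4*d + x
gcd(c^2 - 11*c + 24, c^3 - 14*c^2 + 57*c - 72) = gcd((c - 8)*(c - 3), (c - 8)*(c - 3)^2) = c^2 - 11*c + 24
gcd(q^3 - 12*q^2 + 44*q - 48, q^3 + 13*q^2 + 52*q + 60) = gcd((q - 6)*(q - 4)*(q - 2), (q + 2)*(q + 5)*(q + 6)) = 1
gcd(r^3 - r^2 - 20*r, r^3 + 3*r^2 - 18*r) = r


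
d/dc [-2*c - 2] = -2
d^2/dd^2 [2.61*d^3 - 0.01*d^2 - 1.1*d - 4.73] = 15.66*d - 0.02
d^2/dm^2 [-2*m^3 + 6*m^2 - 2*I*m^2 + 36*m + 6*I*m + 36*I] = -12*m + 12 - 4*I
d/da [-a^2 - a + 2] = -2*a - 1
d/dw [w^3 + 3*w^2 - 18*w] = 3*w^2 + 6*w - 18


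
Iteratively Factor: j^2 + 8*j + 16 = (j + 4)*(j + 4)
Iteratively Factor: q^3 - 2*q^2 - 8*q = (q)*(q^2 - 2*q - 8) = q*(q - 4)*(q + 2)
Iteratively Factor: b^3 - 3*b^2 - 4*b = (b)*(b^2 - 3*b - 4) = b*(b + 1)*(b - 4)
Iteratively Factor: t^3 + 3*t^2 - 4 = (t - 1)*(t^2 + 4*t + 4) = (t - 1)*(t + 2)*(t + 2)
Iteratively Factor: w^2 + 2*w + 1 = (w + 1)*(w + 1)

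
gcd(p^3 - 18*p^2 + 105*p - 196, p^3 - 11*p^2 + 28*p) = p^2 - 11*p + 28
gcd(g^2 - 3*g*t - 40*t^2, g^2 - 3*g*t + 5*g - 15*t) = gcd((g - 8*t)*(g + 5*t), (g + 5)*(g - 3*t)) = 1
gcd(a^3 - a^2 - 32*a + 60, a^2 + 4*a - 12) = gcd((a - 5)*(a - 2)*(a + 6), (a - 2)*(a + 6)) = a^2 + 4*a - 12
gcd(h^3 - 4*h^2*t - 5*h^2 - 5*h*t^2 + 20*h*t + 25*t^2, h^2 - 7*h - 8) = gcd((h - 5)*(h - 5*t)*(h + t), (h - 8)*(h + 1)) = 1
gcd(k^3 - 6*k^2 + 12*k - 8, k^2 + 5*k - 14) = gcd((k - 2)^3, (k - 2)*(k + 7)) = k - 2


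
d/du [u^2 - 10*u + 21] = 2*u - 10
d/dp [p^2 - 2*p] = 2*p - 2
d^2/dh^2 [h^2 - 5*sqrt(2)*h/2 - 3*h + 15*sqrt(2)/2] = 2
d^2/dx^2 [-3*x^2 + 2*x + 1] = -6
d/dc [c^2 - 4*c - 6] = 2*c - 4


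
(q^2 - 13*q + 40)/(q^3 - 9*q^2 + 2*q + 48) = (q - 5)/(q^2 - q - 6)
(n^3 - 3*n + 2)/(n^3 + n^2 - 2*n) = (n - 1)/n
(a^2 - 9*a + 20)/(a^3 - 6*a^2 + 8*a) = (a - 5)/(a*(a - 2))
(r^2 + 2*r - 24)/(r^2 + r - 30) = (r - 4)/(r - 5)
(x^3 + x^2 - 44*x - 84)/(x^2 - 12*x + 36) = (x^3 + x^2 - 44*x - 84)/(x^2 - 12*x + 36)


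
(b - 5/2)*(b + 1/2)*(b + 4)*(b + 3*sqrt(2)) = b^4 + 2*b^3 + 3*sqrt(2)*b^3 - 37*b^2/4 + 6*sqrt(2)*b^2 - 111*sqrt(2)*b/4 - 5*b - 15*sqrt(2)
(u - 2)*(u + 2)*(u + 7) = u^3 + 7*u^2 - 4*u - 28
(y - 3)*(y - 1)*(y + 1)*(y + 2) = y^4 - y^3 - 7*y^2 + y + 6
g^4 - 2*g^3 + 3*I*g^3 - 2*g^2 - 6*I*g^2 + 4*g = g*(g - 2)*(g + I)*(g + 2*I)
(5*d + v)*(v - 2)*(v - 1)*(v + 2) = 5*d*v^3 - 5*d*v^2 - 20*d*v + 20*d + v^4 - v^3 - 4*v^2 + 4*v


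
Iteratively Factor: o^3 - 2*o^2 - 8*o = (o)*(o^2 - 2*o - 8) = o*(o - 4)*(o + 2)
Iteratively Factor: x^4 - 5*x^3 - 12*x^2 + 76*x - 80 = (x - 2)*(x^3 - 3*x^2 - 18*x + 40) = (x - 2)*(x + 4)*(x^2 - 7*x + 10) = (x - 5)*(x - 2)*(x + 4)*(x - 2)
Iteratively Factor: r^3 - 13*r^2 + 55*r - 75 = (r - 5)*(r^2 - 8*r + 15) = (r - 5)^2*(r - 3)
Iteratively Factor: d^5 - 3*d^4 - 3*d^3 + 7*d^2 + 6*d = (d - 3)*(d^4 - 3*d^2 - 2*d) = (d - 3)*(d + 1)*(d^3 - d^2 - 2*d) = (d - 3)*(d + 1)^2*(d^2 - 2*d) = (d - 3)*(d - 2)*(d + 1)^2*(d)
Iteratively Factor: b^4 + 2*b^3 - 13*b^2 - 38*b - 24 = (b - 4)*(b^3 + 6*b^2 + 11*b + 6) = (b - 4)*(b + 1)*(b^2 + 5*b + 6) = (b - 4)*(b + 1)*(b + 2)*(b + 3)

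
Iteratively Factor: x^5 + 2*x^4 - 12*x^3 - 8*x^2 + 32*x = (x + 2)*(x^4 - 12*x^2 + 16*x) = (x + 2)*(x + 4)*(x^3 - 4*x^2 + 4*x) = (x - 2)*(x + 2)*(x + 4)*(x^2 - 2*x) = (x - 2)^2*(x + 2)*(x + 4)*(x)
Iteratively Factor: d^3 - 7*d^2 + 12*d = (d - 3)*(d^2 - 4*d) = (d - 4)*(d - 3)*(d)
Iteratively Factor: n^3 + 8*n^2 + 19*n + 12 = (n + 3)*(n^2 + 5*n + 4) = (n + 3)*(n + 4)*(n + 1)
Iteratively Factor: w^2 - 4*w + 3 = (w - 1)*(w - 3)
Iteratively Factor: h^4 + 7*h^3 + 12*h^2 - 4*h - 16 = (h + 4)*(h^3 + 3*h^2 - 4) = (h - 1)*(h + 4)*(h^2 + 4*h + 4) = (h - 1)*(h + 2)*(h + 4)*(h + 2)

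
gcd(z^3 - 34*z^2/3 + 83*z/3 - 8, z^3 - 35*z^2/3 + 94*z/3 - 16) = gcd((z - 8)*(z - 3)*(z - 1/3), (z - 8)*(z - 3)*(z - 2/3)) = z^2 - 11*z + 24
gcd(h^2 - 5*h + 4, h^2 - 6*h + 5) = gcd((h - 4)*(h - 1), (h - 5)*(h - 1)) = h - 1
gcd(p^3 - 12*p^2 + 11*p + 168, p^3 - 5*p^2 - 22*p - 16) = p - 8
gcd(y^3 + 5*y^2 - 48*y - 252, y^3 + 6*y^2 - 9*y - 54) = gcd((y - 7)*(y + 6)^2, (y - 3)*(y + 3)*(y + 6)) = y + 6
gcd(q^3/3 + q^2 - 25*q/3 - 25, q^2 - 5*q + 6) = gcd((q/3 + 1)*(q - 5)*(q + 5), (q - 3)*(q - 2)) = 1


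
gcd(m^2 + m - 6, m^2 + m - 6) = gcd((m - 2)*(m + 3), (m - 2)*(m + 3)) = m^2 + m - 6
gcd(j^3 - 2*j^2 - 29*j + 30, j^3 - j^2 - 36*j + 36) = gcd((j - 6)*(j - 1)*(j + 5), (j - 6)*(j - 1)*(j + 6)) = j^2 - 7*j + 6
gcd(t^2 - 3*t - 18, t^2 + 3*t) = t + 3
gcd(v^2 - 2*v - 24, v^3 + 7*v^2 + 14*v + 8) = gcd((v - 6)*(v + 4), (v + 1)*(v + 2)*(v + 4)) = v + 4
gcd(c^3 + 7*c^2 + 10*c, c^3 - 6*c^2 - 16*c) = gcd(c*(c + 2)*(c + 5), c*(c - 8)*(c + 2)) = c^2 + 2*c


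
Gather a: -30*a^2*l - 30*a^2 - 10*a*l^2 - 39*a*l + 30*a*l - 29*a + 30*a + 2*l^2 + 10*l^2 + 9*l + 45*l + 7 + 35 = a^2*(-30*l - 30) + a*(-10*l^2 - 9*l + 1) + 12*l^2 + 54*l + 42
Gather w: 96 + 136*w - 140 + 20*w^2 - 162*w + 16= 20*w^2 - 26*w - 28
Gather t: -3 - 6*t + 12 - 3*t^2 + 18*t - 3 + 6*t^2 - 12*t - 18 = 3*t^2 - 12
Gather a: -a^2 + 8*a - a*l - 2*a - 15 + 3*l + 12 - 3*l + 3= -a^2 + a*(6 - l)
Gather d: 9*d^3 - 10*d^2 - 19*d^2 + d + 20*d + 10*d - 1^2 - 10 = 9*d^3 - 29*d^2 + 31*d - 11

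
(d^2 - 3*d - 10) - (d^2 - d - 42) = 32 - 2*d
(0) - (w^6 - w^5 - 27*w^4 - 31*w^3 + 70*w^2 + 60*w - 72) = -w^6 + w^5 + 27*w^4 + 31*w^3 - 70*w^2 - 60*w + 72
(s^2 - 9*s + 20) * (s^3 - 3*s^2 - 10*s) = s^5 - 12*s^4 + 37*s^3 + 30*s^2 - 200*s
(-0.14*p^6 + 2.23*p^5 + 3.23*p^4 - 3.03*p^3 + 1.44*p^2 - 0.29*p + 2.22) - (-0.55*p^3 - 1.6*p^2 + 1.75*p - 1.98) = -0.14*p^6 + 2.23*p^5 + 3.23*p^4 - 2.48*p^3 + 3.04*p^2 - 2.04*p + 4.2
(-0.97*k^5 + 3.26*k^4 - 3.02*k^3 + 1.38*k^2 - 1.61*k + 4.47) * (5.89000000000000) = -5.7133*k^5 + 19.2014*k^4 - 17.7878*k^3 + 8.1282*k^2 - 9.4829*k + 26.3283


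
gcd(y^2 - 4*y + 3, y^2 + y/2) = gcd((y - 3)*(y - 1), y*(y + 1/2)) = 1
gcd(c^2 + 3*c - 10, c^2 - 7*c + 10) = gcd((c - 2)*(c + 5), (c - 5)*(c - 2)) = c - 2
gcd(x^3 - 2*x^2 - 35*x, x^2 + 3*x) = x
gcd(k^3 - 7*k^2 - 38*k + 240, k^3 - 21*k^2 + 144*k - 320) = k^2 - 13*k + 40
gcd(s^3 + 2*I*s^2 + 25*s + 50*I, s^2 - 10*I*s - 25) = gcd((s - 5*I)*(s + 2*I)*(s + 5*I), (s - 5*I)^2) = s - 5*I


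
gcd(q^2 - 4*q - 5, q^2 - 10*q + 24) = 1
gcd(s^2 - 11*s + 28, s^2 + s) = 1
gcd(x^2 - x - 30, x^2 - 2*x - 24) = x - 6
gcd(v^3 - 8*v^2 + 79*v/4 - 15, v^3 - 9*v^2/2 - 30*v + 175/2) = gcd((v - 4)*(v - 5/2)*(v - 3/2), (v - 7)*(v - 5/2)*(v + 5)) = v - 5/2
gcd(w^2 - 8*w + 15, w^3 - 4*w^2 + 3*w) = w - 3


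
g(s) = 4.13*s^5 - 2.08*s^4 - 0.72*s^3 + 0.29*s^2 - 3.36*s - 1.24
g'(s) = 20.65*s^4 - 8.32*s^3 - 2.16*s^2 + 0.58*s - 3.36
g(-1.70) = -67.17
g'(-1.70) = 202.76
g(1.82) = 48.92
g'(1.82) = 166.95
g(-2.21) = -251.97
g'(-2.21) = 567.21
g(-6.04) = -35779.75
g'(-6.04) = 29230.87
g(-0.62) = 0.44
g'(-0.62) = 0.48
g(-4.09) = -5242.22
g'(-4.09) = 6305.85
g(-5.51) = -22745.98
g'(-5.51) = 20353.51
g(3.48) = 1763.06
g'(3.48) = 2650.43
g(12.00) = 983301.32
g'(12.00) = 413514.00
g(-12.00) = -1069482.04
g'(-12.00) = 442254.00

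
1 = 1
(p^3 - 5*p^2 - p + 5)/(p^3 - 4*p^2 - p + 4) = (p - 5)/(p - 4)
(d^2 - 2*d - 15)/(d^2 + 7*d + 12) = (d - 5)/(d + 4)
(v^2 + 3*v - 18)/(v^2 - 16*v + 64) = (v^2 + 3*v - 18)/(v^2 - 16*v + 64)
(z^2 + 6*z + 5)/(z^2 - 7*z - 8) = (z + 5)/(z - 8)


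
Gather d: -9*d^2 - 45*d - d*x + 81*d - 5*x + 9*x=-9*d^2 + d*(36 - x) + 4*x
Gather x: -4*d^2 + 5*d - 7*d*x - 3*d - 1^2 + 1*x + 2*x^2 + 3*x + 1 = -4*d^2 + 2*d + 2*x^2 + x*(4 - 7*d)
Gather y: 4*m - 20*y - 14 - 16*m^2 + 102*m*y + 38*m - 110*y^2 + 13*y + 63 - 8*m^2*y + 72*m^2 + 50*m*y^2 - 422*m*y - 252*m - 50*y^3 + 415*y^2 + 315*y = 56*m^2 - 210*m - 50*y^3 + y^2*(50*m + 305) + y*(-8*m^2 - 320*m + 308) + 49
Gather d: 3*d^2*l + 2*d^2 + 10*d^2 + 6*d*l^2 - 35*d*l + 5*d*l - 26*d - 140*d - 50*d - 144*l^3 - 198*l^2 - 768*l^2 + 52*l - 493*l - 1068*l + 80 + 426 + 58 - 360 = d^2*(3*l + 12) + d*(6*l^2 - 30*l - 216) - 144*l^3 - 966*l^2 - 1509*l + 204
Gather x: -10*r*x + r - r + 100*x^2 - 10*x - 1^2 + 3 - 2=100*x^2 + x*(-10*r - 10)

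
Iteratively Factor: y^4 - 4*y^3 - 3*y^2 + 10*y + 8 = (y + 1)*(y^3 - 5*y^2 + 2*y + 8) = (y - 2)*(y + 1)*(y^2 - 3*y - 4) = (y - 2)*(y + 1)^2*(y - 4)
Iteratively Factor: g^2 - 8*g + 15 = (g - 5)*(g - 3)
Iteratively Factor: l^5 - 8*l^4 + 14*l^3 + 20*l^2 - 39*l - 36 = (l + 1)*(l^4 - 9*l^3 + 23*l^2 - 3*l - 36) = (l - 3)*(l + 1)*(l^3 - 6*l^2 + 5*l + 12) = (l - 4)*(l - 3)*(l + 1)*(l^2 - 2*l - 3) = (l - 4)*(l - 3)*(l + 1)^2*(l - 3)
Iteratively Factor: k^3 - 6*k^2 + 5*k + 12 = (k - 4)*(k^2 - 2*k - 3) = (k - 4)*(k + 1)*(k - 3)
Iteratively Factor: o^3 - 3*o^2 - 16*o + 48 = (o + 4)*(o^2 - 7*o + 12) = (o - 4)*(o + 4)*(o - 3)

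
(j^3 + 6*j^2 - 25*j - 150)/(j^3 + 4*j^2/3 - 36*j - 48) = 3*(j^2 - 25)/(3*j^2 - 14*j - 24)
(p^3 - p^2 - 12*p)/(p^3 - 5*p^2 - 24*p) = (p - 4)/(p - 8)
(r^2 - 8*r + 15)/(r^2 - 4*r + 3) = (r - 5)/(r - 1)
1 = 1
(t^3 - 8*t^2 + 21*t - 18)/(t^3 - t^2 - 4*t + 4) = (t^2 - 6*t + 9)/(t^2 + t - 2)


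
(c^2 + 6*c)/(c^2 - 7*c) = (c + 6)/(c - 7)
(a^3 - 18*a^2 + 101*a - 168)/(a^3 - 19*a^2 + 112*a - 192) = (a - 7)/(a - 8)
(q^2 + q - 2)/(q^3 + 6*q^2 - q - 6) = (q + 2)/(q^2 + 7*q + 6)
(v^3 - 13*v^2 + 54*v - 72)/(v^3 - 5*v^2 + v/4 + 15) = 4*(v^2 - 9*v + 18)/(4*v^2 - 4*v - 15)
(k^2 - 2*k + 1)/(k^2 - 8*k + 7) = (k - 1)/(k - 7)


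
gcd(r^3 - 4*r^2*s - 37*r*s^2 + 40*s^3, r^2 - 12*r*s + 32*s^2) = r - 8*s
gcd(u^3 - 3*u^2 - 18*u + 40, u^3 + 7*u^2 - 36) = u - 2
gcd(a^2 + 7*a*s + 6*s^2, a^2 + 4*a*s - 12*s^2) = a + 6*s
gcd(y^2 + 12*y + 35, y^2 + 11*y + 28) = y + 7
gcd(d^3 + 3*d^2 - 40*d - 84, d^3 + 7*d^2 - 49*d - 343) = d + 7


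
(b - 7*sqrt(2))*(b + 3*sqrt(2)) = b^2 - 4*sqrt(2)*b - 42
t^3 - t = t*(t - 1)*(t + 1)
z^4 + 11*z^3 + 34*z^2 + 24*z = z*(z + 1)*(z + 4)*(z + 6)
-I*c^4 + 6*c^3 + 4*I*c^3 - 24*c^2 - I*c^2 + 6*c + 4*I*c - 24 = (c - 4)*(c - I)*(c + 6*I)*(-I*c + 1)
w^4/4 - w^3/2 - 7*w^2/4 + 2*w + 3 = (w/4 + 1/2)*(w - 3)*(w - 2)*(w + 1)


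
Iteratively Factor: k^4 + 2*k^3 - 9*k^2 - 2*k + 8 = (k - 2)*(k^3 + 4*k^2 - k - 4) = (k - 2)*(k + 1)*(k^2 + 3*k - 4) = (k - 2)*(k - 1)*(k + 1)*(k + 4)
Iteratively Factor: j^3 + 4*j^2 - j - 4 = (j + 4)*(j^2 - 1) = (j - 1)*(j + 4)*(j + 1)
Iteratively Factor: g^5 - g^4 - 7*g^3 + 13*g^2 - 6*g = (g)*(g^4 - g^3 - 7*g^2 + 13*g - 6) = g*(g + 3)*(g^3 - 4*g^2 + 5*g - 2) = g*(g - 1)*(g + 3)*(g^2 - 3*g + 2) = g*(g - 1)^2*(g + 3)*(g - 2)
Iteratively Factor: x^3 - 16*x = (x + 4)*(x^2 - 4*x) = x*(x + 4)*(x - 4)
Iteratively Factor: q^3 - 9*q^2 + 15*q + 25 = (q - 5)*(q^2 - 4*q - 5) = (q - 5)*(q + 1)*(q - 5)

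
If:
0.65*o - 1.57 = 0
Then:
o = 2.42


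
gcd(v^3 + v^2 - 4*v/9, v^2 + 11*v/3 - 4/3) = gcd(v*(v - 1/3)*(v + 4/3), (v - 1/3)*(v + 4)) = v - 1/3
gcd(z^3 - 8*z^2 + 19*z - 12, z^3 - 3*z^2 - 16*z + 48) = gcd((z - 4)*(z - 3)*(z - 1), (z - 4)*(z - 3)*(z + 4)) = z^2 - 7*z + 12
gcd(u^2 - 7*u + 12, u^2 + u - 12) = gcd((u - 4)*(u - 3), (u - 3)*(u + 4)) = u - 3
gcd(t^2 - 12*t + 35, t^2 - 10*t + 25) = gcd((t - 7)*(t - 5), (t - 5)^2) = t - 5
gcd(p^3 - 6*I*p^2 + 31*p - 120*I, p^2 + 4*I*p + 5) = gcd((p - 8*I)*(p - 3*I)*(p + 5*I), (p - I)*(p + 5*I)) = p + 5*I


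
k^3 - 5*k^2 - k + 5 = (k - 5)*(k - 1)*(k + 1)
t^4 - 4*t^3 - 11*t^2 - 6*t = t*(t - 6)*(t + 1)^2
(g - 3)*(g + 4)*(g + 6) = g^3 + 7*g^2 - 6*g - 72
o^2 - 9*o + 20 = (o - 5)*(o - 4)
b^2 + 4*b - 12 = (b - 2)*(b + 6)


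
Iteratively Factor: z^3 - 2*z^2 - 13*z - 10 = (z - 5)*(z^2 + 3*z + 2) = (z - 5)*(z + 2)*(z + 1)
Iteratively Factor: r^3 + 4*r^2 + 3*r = (r)*(r^2 + 4*r + 3) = r*(r + 3)*(r + 1)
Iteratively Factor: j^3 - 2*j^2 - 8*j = (j - 4)*(j^2 + 2*j) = j*(j - 4)*(j + 2)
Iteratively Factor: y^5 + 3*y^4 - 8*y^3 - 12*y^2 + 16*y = (y + 4)*(y^4 - y^3 - 4*y^2 + 4*y) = y*(y + 4)*(y^3 - y^2 - 4*y + 4) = y*(y + 2)*(y + 4)*(y^2 - 3*y + 2) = y*(y - 1)*(y + 2)*(y + 4)*(y - 2)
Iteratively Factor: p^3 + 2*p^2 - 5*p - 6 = (p + 3)*(p^2 - p - 2) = (p - 2)*(p + 3)*(p + 1)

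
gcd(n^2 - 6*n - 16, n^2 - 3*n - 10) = n + 2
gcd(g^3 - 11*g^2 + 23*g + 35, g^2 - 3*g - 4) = g + 1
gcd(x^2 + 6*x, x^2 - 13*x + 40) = 1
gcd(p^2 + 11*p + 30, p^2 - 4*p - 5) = 1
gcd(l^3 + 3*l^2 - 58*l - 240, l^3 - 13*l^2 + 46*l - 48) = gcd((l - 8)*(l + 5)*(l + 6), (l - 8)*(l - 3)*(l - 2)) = l - 8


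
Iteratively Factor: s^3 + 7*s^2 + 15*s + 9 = (s + 3)*(s^2 + 4*s + 3) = (s + 1)*(s + 3)*(s + 3)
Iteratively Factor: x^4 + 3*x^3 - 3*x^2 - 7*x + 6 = (x - 1)*(x^3 + 4*x^2 + x - 6) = (x - 1)^2*(x^2 + 5*x + 6) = (x - 1)^2*(x + 3)*(x + 2)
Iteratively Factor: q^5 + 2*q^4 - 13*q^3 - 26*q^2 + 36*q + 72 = (q - 3)*(q^4 + 5*q^3 + 2*q^2 - 20*q - 24) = (q - 3)*(q + 2)*(q^3 + 3*q^2 - 4*q - 12) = (q - 3)*(q + 2)*(q + 3)*(q^2 - 4) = (q - 3)*(q - 2)*(q + 2)*(q + 3)*(q + 2)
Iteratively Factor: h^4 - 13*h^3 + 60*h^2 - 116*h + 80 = (h - 5)*(h^3 - 8*h^2 + 20*h - 16) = (h - 5)*(h - 4)*(h^2 - 4*h + 4) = (h - 5)*(h - 4)*(h - 2)*(h - 2)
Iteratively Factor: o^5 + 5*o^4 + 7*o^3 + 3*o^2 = (o + 1)*(o^4 + 4*o^3 + 3*o^2) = o*(o + 1)*(o^3 + 4*o^2 + 3*o) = o*(o + 1)^2*(o^2 + 3*o) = o*(o + 1)^2*(o + 3)*(o)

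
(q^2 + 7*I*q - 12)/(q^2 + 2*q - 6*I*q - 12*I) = (q^2 + 7*I*q - 12)/(q^2 + q*(2 - 6*I) - 12*I)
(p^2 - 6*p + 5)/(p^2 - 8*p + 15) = (p - 1)/(p - 3)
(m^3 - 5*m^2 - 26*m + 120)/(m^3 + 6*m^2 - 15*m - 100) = (m - 6)/(m + 5)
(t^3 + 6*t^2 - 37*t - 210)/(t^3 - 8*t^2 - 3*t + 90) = (t^2 + 12*t + 35)/(t^2 - 2*t - 15)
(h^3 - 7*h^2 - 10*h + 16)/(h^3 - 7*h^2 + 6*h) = (h^2 - 6*h - 16)/(h*(h - 6))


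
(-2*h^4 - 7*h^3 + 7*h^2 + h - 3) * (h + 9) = -2*h^5 - 25*h^4 - 56*h^3 + 64*h^2 + 6*h - 27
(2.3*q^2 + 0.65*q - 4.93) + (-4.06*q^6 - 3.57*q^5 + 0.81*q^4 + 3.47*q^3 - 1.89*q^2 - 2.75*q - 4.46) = -4.06*q^6 - 3.57*q^5 + 0.81*q^4 + 3.47*q^3 + 0.41*q^2 - 2.1*q - 9.39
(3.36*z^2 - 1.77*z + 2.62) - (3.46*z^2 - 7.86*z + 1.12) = -0.1*z^2 + 6.09*z + 1.5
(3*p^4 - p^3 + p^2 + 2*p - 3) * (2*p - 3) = 6*p^5 - 11*p^4 + 5*p^3 + p^2 - 12*p + 9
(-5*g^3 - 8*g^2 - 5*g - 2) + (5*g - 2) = -5*g^3 - 8*g^2 - 4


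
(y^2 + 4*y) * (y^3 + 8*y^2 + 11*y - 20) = y^5 + 12*y^4 + 43*y^3 + 24*y^2 - 80*y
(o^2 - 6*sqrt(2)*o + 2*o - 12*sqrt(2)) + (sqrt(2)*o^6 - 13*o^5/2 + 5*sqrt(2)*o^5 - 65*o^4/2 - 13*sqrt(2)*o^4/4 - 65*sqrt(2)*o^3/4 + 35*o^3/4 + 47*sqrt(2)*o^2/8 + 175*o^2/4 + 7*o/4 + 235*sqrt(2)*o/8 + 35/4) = sqrt(2)*o^6 - 13*o^5/2 + 5*sqrt(2)*o^5 - 65*o^4/2 - 13*sqrt(2)*o^4/4 - 65*sqrt(2)*o^3/4 + 35*o^3/4 + 47*sqrt(2)*o^2/8 + 179*o^2/4 + 15*o/4 + 187*sqrt(2)*o/8 - 12*sqrt(2) + 35/4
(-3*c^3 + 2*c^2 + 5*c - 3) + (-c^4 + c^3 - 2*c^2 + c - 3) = -c^4 - 2*c^3 + 6*c - 6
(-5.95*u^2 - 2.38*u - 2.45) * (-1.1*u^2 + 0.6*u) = 6.545*u^4 - 0.952*u^3 + 1.267*u^2 - 1.47*u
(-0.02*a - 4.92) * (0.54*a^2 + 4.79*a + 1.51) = -0.0108*a^3 - 2.7526*a^2 - 23.597*a - 7.4292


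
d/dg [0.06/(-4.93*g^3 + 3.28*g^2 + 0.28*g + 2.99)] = (0.8874*g^2 - 0.3936*g - 0.0168)/(-4.93*g^3 + 3.28*g^2 + 0.28*g + 2.99)^2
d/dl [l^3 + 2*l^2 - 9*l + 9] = 3*l^2 + 4*l - 9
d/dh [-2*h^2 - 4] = -4*h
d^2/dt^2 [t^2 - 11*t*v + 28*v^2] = 2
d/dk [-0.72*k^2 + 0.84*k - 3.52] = 0.84 - 1.44*k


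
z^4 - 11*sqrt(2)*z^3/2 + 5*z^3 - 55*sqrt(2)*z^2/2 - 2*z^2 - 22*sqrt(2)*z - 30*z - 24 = (z + 1)*(z + 4)*(z - 6*sqrt(2))*(z + sqrt(2)/2)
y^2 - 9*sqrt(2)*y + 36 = (y - 6*sqrt(2))*(y - 3*sqrt(2))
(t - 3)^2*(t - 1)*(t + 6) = t^4 - t^3 - 27*t^2 + 81*t - 54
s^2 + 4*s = s*(s + 4)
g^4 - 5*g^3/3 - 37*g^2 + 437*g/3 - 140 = (g - 4)*(g - 3)*(g - 5/3)*(g + 7)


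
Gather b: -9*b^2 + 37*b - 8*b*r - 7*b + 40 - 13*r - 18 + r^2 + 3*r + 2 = -9*b^2 + b*(30 - 8*r) + r^2 - 10*r + 24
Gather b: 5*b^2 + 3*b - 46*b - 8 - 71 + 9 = 5*b^2 - 43*b - 70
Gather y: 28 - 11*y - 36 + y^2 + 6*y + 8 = y^2 - 5*y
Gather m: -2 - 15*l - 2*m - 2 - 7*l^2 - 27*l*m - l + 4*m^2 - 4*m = -7*l^2 - 16*l + 4*m^2 + m*(-27*l - 6) - 4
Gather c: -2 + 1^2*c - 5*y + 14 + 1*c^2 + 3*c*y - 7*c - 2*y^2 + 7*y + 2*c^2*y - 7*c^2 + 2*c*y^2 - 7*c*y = c^2*(2*y - 6) + c*(2*y^2 - 4*y - 6) - 2*y^2 + 2*y + 12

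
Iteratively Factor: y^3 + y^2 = (y + 1)*(y^2) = y*(y + 1)*(y)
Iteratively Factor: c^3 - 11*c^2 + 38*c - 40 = (c - 2)*(c^2 - 9*c + 20) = (c - 4)*(c - 2)*(c - 5)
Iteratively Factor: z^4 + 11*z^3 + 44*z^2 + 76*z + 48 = (z + 4)*(z^3 + 7*z^2 + 16*z + 12) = (z + 3)*(z + 4)*(z^2 + 4*z + 4) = (z + 2)*(z + 3)*(z + 4)*(z + 2)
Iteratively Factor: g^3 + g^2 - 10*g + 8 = (g + 4)*(g^2 - 3*g + 2) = (g - 1)*(g + 4)*(g - 2)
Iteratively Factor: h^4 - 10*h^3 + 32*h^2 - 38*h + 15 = (h - 1)*(h^3 - 9*h^2 + 23*h - 15) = (h - 1)^2*(h^2 - 8*h + 15) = (h - 5)*(h - 1)^2*(h - 3)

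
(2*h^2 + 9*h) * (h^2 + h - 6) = 2*h^4 + 11*h^3 - 3*h^2 - 54*h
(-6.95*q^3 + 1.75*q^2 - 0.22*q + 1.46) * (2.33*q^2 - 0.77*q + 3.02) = -16.1935*q^5 + 9.429*q^4 - 22.8491*q^3 + 8.8562*q^2 - 1.7886*q + 4.4092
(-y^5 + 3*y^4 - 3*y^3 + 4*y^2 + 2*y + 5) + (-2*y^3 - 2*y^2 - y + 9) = -y^5 + 3*y^4 - 5*y^3 + 2*y^2 + y + 14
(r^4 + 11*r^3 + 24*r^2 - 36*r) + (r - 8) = r^4 + 11*r^3 + 24*r^2 - 35*r - 8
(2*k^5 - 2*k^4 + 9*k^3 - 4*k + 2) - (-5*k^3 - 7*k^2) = 2*k^5 - 2*k^4 + 14*k^3 + 7*k^2 - 4*k + 2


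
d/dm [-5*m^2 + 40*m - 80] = 40 - 10*m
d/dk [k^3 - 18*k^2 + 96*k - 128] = 3*k^2 - 36*k + 96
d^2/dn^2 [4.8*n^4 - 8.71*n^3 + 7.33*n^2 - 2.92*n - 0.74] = 57.6*n^2 - 52.26*n + 14.66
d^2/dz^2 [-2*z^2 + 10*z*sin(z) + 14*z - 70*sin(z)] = -10*z*sin(z) + 70*sin(z) + 20*cos(z) - 4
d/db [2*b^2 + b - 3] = 4*b + 1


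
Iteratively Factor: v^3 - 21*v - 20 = (v - 5)*(v^2 + 5*v + 4) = (v - 5)*(v + 1)*(v + 4)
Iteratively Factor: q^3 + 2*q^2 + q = (q + 1)*(q^2 + q) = (q + 1)^2*(q)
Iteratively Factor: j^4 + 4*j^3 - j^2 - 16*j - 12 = (j - 2)*(j^3 + 6*j^2 + 11*j + 6) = (j - 2)*(j + 1)*(j^2 + 5*j + 6) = (j - 2)*(j + 1)*(j + 2)*(j + 3)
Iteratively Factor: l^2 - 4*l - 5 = (l - 5)*(l + 1)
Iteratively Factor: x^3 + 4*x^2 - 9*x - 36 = (x - 3)*(x^2 + 7*x + 12) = (x - 3)*(x + 4)*(x + 3)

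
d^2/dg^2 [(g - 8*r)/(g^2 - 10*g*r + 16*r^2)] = 2/(g^3 - 6*g^2*r + 12*g*r^2 - 8*r^3)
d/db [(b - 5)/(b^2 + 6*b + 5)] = (b^2 + 6*b - 2*(b - 5)*(b + 3) + 5)/(b^2 + 6*b + 5)^2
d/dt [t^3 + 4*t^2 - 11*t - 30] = 3*t^2 + 8*t - 11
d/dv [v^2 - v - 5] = 2*v - 1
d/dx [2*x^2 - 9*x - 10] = 4*x - 9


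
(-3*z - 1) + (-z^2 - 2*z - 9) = -z^2 - 5*z - 10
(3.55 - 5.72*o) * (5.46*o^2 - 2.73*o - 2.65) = -31.2312*o^3 + 34.9986*o^2 + 5.4665*o - 9.4075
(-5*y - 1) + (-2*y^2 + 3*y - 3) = -2*y^2 - 2*y - 4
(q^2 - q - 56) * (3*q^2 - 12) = 3*q^4 - 3*q^3 - 180*q^2 + 12*q + 672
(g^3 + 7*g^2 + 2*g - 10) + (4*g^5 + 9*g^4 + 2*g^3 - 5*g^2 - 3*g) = 4*g^5 + 9*g^4 + 3*g^3 + 2*g^2 - g - 10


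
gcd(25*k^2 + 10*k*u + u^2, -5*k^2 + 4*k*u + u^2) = 5*k + u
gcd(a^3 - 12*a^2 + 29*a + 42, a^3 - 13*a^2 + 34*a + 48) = a^2 - 5*a - 6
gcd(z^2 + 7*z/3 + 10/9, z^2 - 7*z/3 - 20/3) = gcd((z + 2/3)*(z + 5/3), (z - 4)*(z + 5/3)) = z + 5/3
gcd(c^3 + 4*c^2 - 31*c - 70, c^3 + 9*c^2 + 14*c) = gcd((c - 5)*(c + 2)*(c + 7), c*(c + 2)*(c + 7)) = c^2 + 9*c + 14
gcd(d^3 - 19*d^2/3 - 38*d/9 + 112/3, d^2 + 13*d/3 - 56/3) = d - 8/3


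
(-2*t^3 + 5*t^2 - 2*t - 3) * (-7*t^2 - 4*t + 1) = 14*t^5 - 27*t^4 - 8*t^3 + 34*t^2 + 10*t - 3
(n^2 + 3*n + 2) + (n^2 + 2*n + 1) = 2*n^2 + 5*n + 3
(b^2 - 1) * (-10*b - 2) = -10*b^3 - 2*b^2 + 10*b + 2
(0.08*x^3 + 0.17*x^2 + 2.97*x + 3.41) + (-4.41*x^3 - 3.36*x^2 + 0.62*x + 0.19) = -4.33*x^3 - 3.19*x^2 + 3.59*x + 3.6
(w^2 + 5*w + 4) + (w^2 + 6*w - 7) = 2*w^2 + 11*w - 3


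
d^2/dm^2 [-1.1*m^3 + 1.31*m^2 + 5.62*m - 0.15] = 2.62 - 6.6*m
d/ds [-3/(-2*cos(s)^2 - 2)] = 6*sin(2*s)/(cos(2*s) + 3)^2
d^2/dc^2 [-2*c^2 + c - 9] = -4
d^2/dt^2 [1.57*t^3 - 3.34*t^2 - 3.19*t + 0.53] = 9.42*t - 6.68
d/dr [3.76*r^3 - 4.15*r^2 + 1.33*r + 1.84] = 11.28*r^2 - 8.3*r + 1.33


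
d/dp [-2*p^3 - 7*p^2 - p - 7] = -6*p^2 - 14*p - 1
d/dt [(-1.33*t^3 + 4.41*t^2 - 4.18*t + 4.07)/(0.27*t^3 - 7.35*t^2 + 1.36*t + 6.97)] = (8.5848*t^4 - 1.36040000000001*t^3 - 55.8324*t^2 + 121.3044*t - 34.6698)/(0.0729*t^6 - 3.969*t^5 + 54.7569*t^4 - 16.2282*t^3 - 100.6094*t^2 + 18.9584*t + 48.5809)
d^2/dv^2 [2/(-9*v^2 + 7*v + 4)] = 4*(-81*v^2 + 63*v + (18*v - 7)^2 + 36)/(-9*v^2 + 7*v + 4)^3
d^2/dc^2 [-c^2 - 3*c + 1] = -2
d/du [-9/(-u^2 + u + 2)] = 9*(1 - 2*u)/(-u^2 + u + 2)^2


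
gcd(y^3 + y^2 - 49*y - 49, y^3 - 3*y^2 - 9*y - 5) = y + 1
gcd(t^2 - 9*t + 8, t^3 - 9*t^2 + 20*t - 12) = t - 1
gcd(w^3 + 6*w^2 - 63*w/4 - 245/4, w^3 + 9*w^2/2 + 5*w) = w + 5/2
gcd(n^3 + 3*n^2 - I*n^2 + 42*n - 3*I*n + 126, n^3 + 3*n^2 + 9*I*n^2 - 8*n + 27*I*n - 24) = n + 3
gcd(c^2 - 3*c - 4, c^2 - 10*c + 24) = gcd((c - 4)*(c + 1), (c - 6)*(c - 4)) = c - 4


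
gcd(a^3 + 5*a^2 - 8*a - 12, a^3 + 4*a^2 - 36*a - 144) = a + 6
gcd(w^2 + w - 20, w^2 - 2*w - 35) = w + 5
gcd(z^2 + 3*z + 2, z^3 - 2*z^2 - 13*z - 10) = z^2 + 3*z + 2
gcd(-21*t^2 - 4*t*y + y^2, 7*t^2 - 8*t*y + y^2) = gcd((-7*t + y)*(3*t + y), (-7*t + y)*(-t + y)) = -7*t + y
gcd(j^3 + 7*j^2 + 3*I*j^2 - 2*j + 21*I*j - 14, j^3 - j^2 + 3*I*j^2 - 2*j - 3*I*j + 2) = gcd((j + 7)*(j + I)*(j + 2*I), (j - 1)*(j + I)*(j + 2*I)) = j^2 + 3*I*j - 2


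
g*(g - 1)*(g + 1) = g^3 - g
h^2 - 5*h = h*(h - 5)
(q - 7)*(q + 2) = q^2 - 5*q - 14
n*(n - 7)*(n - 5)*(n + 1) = n^4 - 11*n^3 + 23*n^2 + 35*n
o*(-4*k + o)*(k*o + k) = -4*k^2*o^2 - 4*k^2*o + k*o^3 + k*o^2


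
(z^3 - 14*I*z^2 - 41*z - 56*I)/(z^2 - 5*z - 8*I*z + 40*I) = (z^2 - 6*I*z + 7)/(z - 5)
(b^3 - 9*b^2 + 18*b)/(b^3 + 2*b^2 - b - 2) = b*(b^2 - 9*b + 18)/(b^3 + 2*b^2 - b - 2)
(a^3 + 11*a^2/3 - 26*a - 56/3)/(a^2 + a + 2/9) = 3*(a^2 + 3*a - 28)/(3*a + 1)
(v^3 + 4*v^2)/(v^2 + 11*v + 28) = v^2/(v + 7)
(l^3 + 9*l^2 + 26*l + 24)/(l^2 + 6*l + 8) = l + 3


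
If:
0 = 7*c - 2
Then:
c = 2/7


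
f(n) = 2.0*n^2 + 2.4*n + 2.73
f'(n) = 4.0*n + 2.4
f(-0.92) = 2.21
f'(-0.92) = -1.28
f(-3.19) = 15.43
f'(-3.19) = -10.36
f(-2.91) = 12.68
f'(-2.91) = -9.24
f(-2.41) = 8.56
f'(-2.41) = -7.24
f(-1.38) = 3.23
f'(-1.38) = -3.12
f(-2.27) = 7.59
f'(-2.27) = -6.68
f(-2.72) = 11.00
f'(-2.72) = -8.48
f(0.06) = 2.88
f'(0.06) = 2.64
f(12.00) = 319.53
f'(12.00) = 50.40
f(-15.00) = 416.73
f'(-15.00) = -57.60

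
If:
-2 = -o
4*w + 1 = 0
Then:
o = 2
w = -1/4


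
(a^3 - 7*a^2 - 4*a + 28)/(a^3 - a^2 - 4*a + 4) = (a - 7)/(a - 1)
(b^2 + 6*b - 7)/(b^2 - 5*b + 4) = (b + 7)/(b - 4)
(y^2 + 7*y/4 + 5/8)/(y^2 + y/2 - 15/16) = 2*(2*y + 1)/(4*y - 3)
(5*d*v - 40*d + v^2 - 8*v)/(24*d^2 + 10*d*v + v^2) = (5*d*v - 40*d + v^2 - 8*v)/(24*d^2 + 10*d*v + v^2)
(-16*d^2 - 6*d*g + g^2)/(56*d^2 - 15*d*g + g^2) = (-2*d - g)/(7*d - g)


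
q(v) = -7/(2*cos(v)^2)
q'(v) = -7*sin(v)/cos(v)^3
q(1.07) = -15.18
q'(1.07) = -55.48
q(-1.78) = -81.15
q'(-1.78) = -764.42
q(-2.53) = -5.22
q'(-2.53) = -7.32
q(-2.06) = -15.85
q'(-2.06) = -59.54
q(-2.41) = -6.32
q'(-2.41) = -11.35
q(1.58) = -41319.77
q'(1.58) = 8978720.87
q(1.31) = -52.64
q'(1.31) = -394.51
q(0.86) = -8.22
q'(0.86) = -19.10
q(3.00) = -3.57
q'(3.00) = 1.02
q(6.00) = -3.80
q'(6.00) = 2.21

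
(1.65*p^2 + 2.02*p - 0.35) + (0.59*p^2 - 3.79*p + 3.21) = 2.24*p^2 - 1.77*p + 2.86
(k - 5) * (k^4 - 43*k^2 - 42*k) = k^5 - 5*k^4 - 43*k^3 + 173*k^2 + 210*k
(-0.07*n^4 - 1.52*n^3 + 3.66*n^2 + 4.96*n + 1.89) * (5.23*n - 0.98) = -0.3661*n^5 - 7.881*n^4 + 20.6314*n^3 + 22.354*n^2 + 5.0239*n - 1.8522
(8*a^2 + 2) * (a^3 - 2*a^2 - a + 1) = 8*a^5 - 16*a^4 - 6*a^3 + 4*a^2 - 2*a + 2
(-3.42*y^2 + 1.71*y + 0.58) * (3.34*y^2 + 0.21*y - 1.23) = -11.4228*y^4 + 4.9932*y^3 + 6.5029*y^2 - 1.9815*y - 0.7134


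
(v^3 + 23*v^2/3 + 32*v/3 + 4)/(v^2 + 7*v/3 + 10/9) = 3*(v^2 + 7*v + 6)/(3*v + 5)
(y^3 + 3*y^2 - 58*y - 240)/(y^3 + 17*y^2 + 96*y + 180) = (y - 8)/(y + 6)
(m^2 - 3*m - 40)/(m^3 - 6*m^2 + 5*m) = (m^2 - 3*m - 40)/(m*(m^2 - 6*m + 5))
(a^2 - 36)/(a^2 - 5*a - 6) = (a + 6)/(a + 1)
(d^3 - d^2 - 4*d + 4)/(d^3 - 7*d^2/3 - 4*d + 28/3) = 3*(d - 1)/(3*d - 7)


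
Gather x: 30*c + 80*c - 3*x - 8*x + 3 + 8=110*c - 11*x + 11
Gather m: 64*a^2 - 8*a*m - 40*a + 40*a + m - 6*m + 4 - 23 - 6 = 64*a^2 + m*(-8*a - 5) - 25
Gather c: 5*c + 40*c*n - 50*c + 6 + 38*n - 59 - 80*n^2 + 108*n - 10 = c*(40*n - 45) - 80*n^2 + 146*n - 63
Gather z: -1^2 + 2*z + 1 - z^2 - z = -z^2 + z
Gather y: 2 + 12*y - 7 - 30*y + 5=-18*y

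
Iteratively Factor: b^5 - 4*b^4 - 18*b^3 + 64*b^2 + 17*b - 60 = (b + 4)*(b^4 - 8*b^3 + 14*b^2 + 8*b - 15) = (b - 3)*(b + 4)*(b^3 - 5*b^2 - b + 5) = (b - 3)*(b - 1)*(b + 4)*(b^2 - 4*b - 5) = (b - 3)*(b - 1)*(b + 1)*(b + 4)*(b - 5)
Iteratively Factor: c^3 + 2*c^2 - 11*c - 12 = (c - 3)*(c^2 + 5*c + 4) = (c - 3)*(c + 1)*(c + 4)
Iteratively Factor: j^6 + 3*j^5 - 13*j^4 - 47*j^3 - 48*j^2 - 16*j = (j + 4)*(j^5 - j^4 - 9*j^3 - 11*j^2 - 4*j) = (j + 1)*(j + 4)*(j^4 - 2*j^3 - 7*j^2 - 4*j) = j*(j + 1)*(j + 4)*(j^3 - 2*j^2 - 7*j - 4) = j*(j + 1)^2*(j + 4)*(j^2 - 3*j - 4) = j*(j + 1)^3*(j + 4)*(j - 4)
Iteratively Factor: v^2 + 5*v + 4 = (v + 1)*(v + 4)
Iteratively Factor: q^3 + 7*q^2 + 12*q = (q)*(q^2 + 7*q + 12) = q*(q + 4)*(q + 3)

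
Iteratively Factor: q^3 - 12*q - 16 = (q + 2)*(q^2 - 2*q - 8) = (q + 2)^2*(q - 4)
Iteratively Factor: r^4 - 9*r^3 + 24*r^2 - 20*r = (r - 2)*(r^3 - 7*r^2 + 10*r) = (r - 5)*(r - 2)*(r^2 - 2*r) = (r - 5)*(r - 2)^2*(r)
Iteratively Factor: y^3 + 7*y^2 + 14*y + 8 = (y + 4)*(y^2 + 3*y + 2) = (y + 2)*(y + 4)*(y + 1)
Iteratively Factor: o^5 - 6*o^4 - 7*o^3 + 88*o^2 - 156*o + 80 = (o - 2)*(o^4 - 4*o^3 - 15*o^2 + 58*o - 40) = (o - 2)*(o - 1)*(o^3 - 3*o^2 - 18*o + 40) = (o - 2)*(o - 1)*(o + 4)*(o^2 - 7*o + 10) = (o - 5)*(o - 2)*(o - 1)*(o + 4)*(o - 2)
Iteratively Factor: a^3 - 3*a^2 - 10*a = (a - 5)*(a^2 + 2*a) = a*(a - 5)*(a + 2)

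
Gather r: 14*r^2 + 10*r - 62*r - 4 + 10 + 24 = 14*r^2 - 52*r + 30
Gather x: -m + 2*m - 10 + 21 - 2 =m + 9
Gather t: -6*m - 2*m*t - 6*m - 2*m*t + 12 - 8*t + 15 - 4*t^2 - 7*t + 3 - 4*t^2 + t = -12*m - 8*t^2 + t*(-4*m - 14) + 30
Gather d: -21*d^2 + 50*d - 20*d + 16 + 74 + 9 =-21*d^2 + 30*d + 99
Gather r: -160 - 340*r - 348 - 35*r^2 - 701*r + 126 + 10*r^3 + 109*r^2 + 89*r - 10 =10*r^3 + 74*r^2 - 952*r - 392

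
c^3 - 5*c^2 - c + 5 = (c - 5)*(c - 1)*(c + 1)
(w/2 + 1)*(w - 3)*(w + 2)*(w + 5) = w^4/2 + 3*w^3 - 3*w^2/2 - 26*w - 30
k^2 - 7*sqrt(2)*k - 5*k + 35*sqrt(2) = (k - 5)*(k - 7*sqrt(2))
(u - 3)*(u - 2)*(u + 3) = u^3 - 2*u^2 - 9*u + 18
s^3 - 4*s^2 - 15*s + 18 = (s - 6)*(s - 1)*(s + 3)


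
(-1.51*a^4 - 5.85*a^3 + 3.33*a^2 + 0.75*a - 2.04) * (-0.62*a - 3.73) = 0.9362*a^5 + 9.2593*a^4 + 19.7559*a^3 - 12.8859*a^2 - 1.5327*a + 7.6092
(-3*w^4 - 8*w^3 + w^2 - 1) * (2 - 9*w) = 27*w^5 + 66*w^4 - 25*w^3 + 2*w^2 + 9*w - 2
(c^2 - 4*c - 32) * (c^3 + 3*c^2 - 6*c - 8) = c^5 - c^4 - 50*c^3 - 80*c^2 + 224*c + 256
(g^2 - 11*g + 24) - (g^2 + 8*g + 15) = 9 - 19*g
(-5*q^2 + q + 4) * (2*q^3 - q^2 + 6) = -10*q^5 + 7*q^4 + 7*q^3 - 34*q^2 + 6*q + 24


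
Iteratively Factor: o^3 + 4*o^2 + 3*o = (o)*(o^2 + 4*o + 3) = o*(o + 3)*(o + 1)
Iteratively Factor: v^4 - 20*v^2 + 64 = (v - 4)*(v^3 + 4*v^2 - 4*v - 16) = (v - 4)*(v + 2)*(v^2 + 2*v - 8) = (v - 4)*(v - 2)*(v + 2)*(v + 4)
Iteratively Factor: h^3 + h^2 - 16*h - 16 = (h - 4)*(h^2 + 5*h + 4) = (h - 4)*(h + 4)*(h + 1)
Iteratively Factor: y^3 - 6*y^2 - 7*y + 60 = (y - 5)*(y^2 - y - 12) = (y - 5)*(y + 3)*(y - 4)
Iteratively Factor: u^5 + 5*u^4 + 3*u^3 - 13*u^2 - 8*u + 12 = (u - 1)*(u^4 + 6*u^3 + 9*u^2 - 4*u - 12) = (u - 1)*(u + 2)*(u^3 + 4*u^2 + u - 6) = (u - 1)^2*(u + 2)*(u^2 + 5*u + 6) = (u - 1)^2*(u + 2)^2*(u + 3)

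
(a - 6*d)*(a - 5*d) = a^2 - 11*a*d + 30*d^2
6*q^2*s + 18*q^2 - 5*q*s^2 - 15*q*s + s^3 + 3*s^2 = (-3*q + s)*(-2*q + s)*(s + 3)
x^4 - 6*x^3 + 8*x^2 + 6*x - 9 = (x - 3)^2*(x - 1)*(x + 1)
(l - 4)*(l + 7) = l^2 + 3*l - 28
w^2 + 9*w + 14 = (w + 2)*(w + 7)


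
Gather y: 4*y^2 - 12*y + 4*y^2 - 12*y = 8*y^2 - 24*y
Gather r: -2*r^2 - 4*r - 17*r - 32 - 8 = -2*r^2 - 21*r - 40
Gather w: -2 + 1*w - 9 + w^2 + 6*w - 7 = w^2 + 7*w - 18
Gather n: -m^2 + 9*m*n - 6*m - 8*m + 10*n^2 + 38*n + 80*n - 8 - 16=-m^2 - 14*m + 10*n^2 + n*(9*m + 118) - 24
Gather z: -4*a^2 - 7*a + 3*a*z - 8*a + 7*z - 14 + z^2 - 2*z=-4*a^2 - 15*a + z^2 + z*(3*a + 5) - 14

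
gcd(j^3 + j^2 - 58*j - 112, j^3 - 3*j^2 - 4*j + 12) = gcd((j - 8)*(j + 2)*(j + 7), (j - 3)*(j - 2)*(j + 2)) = j + 2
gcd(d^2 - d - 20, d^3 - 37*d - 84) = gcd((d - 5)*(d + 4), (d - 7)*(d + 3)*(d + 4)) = d + 4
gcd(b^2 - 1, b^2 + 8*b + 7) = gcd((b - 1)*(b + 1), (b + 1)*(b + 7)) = b + 1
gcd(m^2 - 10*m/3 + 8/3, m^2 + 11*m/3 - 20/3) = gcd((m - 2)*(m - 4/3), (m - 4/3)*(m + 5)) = m - 4/3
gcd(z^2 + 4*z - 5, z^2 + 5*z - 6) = z - 1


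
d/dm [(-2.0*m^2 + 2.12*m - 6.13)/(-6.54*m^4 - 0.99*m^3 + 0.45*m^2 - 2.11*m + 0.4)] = (-26.16*m^5 + 39.6144*m^4 - 156.1632*m^3 - 14.9401*m^2 + 3.917*m - 12.0863)/(42.7716*m^8 + 12.9492*m^7 - 4.9059*m^6 + 26.7078*m^5 - 0.851700000000001*m^4 - 2.691*m^3 + 4.8121*m^2 - 1.688*m + 0.16)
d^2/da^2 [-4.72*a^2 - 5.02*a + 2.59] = -9.44000000000000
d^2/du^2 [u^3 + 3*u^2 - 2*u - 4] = 6*u + 6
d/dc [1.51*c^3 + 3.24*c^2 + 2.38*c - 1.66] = 4.53*c^2 + 6.48*c + 2.38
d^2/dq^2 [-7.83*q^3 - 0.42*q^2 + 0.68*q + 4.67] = -46.98*q - 0.84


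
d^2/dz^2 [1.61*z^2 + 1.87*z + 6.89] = 3.22000000000000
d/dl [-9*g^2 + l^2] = 2*l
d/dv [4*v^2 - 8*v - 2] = 8*v - 8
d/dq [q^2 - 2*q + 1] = 2*q - 2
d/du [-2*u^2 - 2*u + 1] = -4*u - 2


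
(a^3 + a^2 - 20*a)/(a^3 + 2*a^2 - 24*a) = (a + 5)/(a + 6)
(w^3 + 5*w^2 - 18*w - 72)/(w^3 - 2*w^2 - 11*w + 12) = (w + 6)/(w - 1)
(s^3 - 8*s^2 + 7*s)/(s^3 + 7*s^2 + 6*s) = (s^2 - 8*s + 7)/(s^2 + 7*s + 6)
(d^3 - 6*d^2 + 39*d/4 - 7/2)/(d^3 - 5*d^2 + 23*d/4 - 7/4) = (d - 2)/(d - 1)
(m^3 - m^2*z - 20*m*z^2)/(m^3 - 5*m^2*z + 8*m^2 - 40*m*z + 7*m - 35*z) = m*(m + 4*z)/(m^2 + 8*m + 7)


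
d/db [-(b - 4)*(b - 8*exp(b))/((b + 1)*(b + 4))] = (8*b^3*exp(b) - 9*b^2 - 64*b*exp(b) - 8*b + 64*exp(b) + 16)/(b^4 + 10*b^3 + 33*b^2 + 40*b + 16)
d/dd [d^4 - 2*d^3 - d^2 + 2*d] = 4*d^3 - 6*d^2 - 2*d + 2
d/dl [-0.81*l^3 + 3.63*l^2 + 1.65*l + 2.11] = -2.43*l^2 + 7.26*l + 1.65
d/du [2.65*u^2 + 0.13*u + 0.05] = 5.3*u + 0.13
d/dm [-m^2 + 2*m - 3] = 2 - 2*m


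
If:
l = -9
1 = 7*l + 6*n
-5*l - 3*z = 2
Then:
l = -9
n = 32/3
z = 43/3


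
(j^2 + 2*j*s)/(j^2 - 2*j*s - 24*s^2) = j*(-j - 2*s)/(-j^2 + 2*j*s + 24*s^2)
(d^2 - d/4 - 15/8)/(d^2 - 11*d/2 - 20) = (-8*d^2 + 2*d + 15)/(4*(-2*d^2 + 11*d + 40))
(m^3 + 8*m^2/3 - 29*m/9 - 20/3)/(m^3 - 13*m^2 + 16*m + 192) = (m^2 - m/3 - 20/9)/(m^2 - 16*m + 64)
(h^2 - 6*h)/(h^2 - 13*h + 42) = h/(h - 7)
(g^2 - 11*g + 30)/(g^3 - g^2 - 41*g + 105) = (g - 6)/(g^2 + 4*g - 21)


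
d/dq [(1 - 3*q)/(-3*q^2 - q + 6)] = (9*q^2 + 3*q - (3*q - 1)*(6*q + 1) - 18)/(3*q^2 + q - 6)^2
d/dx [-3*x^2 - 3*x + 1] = -6*x - 3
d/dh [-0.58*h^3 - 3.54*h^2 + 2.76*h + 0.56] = -1.74*h^2 - 7.08*h + 2.76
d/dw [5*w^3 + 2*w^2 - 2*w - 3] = 15*w^2 + 4*w - 2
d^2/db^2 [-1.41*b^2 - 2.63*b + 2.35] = -2.82000000000000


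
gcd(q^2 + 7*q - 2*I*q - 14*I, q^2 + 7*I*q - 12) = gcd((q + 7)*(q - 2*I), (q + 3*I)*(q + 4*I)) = 1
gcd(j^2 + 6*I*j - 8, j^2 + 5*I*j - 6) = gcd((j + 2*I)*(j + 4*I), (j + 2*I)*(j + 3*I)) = j + 2*I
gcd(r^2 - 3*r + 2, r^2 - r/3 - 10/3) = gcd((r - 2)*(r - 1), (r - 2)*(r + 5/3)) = r - 2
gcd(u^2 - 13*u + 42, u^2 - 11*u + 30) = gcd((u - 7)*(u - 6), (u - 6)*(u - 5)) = u - 6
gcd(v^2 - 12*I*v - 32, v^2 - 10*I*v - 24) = v - 4*I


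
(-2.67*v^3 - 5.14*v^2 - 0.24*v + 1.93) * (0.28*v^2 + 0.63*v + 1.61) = -0.7476*v^5 - 3.1213*v^4 - 7.6041*v^3 - 7.8862*v^2 + 0.8295*v + 3.1073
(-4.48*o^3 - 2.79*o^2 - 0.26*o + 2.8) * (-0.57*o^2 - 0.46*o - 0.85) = 2.5536*o^5 + 3.6511*o^4 + 5.2396*o^3 + 0.8951*o^2 - 1.067*o - 2.38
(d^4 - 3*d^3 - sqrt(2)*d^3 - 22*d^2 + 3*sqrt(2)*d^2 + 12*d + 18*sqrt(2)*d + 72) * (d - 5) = d^5 - 8*d^4 - sqrt(2)*d^4 - 7*d^3 + 8*sqrt(2)*d^3 + 3*sqrt(2)*d^2 + 122*d^2 - 90*sqrt(2)*d + 12*d - 360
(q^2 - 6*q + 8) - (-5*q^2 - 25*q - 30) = 6*q^2 + 19*q + 38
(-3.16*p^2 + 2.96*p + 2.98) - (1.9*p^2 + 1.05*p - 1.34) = -5.06*p^2 + 1.91*p + 4.32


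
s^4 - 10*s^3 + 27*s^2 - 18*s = s*(s - 6)*(s - 3)*(s - 1)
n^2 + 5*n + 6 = (n + 2)*(n + 3)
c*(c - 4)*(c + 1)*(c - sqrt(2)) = c^4 - 3*c^3 - sqrt(2)*c^3 - 4*c^2 + 3*sqrt(2)*c^2 + 4*sqrt(2)*c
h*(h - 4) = h^2 - 4*h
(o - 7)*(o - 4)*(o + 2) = o^3 - 9*o^2 + 6*o + 56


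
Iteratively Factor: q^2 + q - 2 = (q + 2)*(q - 1)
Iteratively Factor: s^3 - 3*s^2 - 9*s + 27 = (s - 3)*(s^2 - 9) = (s - 3)*(s + 3)*(s - 3)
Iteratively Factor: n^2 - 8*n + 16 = (n - 4)*(n - 4)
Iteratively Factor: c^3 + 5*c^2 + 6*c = (c)*(c^2 + 5*c + 6) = c*(c + 3)*(c + 2)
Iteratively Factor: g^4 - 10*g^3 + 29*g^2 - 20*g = (g - 1)*(g^3 - 9*g^2 + 20*g) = (g - 4)*(g - 1)*(g^2 - 5*g) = (g - 5)*(g - 4)*(g - 1)*(g)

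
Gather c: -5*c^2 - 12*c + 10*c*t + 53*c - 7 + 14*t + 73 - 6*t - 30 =-5*c^2 + c*(10*t + 41) + 8*t + 36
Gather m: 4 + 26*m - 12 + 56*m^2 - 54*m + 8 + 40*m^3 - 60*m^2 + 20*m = 40*m^3 - 4*m^2 - 8*m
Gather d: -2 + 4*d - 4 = 4*d - 6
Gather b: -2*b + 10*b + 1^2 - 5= 8*b - 4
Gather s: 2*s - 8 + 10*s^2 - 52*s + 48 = 10*s^2 - 50*s + 40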